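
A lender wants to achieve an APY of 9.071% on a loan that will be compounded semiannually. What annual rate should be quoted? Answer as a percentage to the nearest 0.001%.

(1 + r/2)^2 − 1 = 0.09071, so 1 + r/2 = 1.09071^(1/2).
r/2 = 0.044371, so r = 0.088741 = 8.874%.

8.874%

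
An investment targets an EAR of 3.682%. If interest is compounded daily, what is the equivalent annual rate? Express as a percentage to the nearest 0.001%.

3.616%

(1 + r/365)^365 − 1 = 0.03682, so 1 + r/365 = 1.03682^(1/365).
r/365 = 0.000099, so r = 0.036160 = 3.616%.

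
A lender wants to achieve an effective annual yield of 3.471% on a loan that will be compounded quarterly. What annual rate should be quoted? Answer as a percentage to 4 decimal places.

3.4267%

(1 + r/4)^4 − 1 = 0.03471, so 1 + r/4 = 1.03471^(1/4).
r/4 = 0.008567, so r = 0.034267 = 3.4267%.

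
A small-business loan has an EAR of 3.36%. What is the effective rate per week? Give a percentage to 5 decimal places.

0.06357%

The per-week rate i satisfies (1 + i)^52 = 1 + 0.0336.
i = 1.0336^(1/52) − 1 = 0.0006357 = 0.06357%.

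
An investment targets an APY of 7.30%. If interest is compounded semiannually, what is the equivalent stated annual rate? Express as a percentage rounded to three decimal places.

(1 + r/2)^2 − 1 = 0.0730, so 1 + r/2 = 1.0730^(1/2).
r/2 = 0.035857, so r = 0.071714 = 7.171%.

7.171%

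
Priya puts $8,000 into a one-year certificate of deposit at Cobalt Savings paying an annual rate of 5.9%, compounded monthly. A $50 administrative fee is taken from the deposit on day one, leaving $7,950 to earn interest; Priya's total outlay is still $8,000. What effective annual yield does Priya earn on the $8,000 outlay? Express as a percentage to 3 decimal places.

Value after one year: 7,950 × (1 + 0.059/12)^12 = 7,950 × 1.060622 = $8,431.94.
Effective yield on the $8,000 outlay: 8,431.94 / 8,000 − 1 = 0.053993 = 5.399%.

5.399%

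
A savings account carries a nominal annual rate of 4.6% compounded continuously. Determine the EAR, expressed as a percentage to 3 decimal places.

With continuous compounding, EAR = e^0.046 − 1.
e^0.046 = 1.047074, so EAR = 0.047074 = 4.707%.

4.707%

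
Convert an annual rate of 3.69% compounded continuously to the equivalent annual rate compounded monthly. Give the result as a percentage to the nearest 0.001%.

3.696%

EAR under continuous compounding: e^0.0369 − 1 = 0.037589.
Solve (1 + r/12)^12 = 1.037589: r/12 = 1.037589^(1/12) − 1 = 0.003080, so r = 0.036957 = 3.696%.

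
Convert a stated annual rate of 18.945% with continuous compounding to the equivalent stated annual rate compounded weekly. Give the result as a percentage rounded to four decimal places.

18.9796%

EAR under continuous compounding: e^0.18945 − 1 = 0.208585.
Solve (1 + r/52)^52 = 1.208585: r/52 = 1.208585^(1/52) − 1 = 0.003650, so r = 0.189796 = 18.9796%.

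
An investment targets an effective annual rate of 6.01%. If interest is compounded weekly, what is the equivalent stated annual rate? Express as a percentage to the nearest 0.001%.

(1 + r/52)^52 − 1 = 0.0601, so 1 + r/52 = 1.0601^(1/52).
r/52 = 0.001123, so r = 0.058396 = 5.840%.

5.840%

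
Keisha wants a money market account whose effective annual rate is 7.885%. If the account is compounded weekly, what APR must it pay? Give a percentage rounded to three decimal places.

7.595%

(1 + r/52)^52 − 1 = 0.07885, so 1 + r/52 = 1.07885^(1/52).
r/52 = 0.001461, so r = 0.075951 = 7.595%.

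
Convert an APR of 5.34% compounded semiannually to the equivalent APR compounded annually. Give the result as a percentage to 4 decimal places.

EAR = (1 + 0.0534/2)^2 − 1 = 0.054113.
Compounded annually, the equivalent nominal rate is the EAR itself: 5.4113%.

5.4113%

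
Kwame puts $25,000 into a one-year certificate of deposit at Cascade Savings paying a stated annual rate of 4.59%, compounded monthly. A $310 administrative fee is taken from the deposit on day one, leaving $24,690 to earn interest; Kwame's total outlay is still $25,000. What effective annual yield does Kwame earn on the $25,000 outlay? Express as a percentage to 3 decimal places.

3.390%

Value after one year: 24,690 × (1 + 0.0459/12)^12 = 24,690 × 1.046878 = $25,847.42.
Effective yield on the $25,000 outlay: 25,847.42 / 25,000 − 1 = 0.033897 = 3.390%.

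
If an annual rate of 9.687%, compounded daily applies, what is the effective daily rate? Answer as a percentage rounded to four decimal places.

0.0265%

With a nominal annual rate compounded daily, the periodic rate is the nominal rate divided by 365.
i = 0.09687 / 365 = 0.0002654 = 0.0265%.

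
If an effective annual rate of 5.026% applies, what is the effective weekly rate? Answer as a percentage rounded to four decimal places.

The per-week rate i satisfies (1 + i)^52 = 1 + 0.05026.
i = 1.05026^(1/52) − 1 = 0.0009435 = 0.0943%.

0.0943%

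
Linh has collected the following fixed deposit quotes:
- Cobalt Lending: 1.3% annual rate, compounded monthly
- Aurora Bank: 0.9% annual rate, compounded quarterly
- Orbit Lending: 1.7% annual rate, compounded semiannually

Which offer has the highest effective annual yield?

Cobalt Lending: (1 + 0.013/12)^12 − 1 = 1.308%
Aurora Bank: (1 + 0.009/4)^4 − 1 = 0.903%
Orbit Lending: (1 + 0.017/2)^2 − 1 = 1.707%
The highest effective annual rate is Orbit Lending at 1.707%.

Orbit Lending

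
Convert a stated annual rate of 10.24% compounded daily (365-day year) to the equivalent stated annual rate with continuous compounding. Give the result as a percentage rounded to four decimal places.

EAR = (1 + 0.1024/365)^365 − 1 = 0.107811.
Equivalent continuous rate: r = ln(1 + 0.107811) = 0.102386 = 10.2386%.

10.2386%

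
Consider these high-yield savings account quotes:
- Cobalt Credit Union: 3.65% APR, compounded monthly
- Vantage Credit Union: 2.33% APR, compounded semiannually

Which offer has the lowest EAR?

Cobalt Credit Union: (1 + 0.0365/12)^12 − 1 = 3.712%
Vantage Credit Union: (1 + 0.0233/2)^2 − 1 = 2.344%
The lowest effective annual rate is Vantage Credit Union at 2.344%.

Vantage Credit Union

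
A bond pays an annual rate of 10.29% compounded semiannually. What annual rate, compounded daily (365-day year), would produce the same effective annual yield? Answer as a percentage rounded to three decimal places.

10.035%

EAR = (1 + 0.1029/2)^2 − 1 = 0.105547.
Solve (1 + r/365)^365 = 1.105547: r/365 = 1.105547^(1/365) − 1 = 0.000275, so r = 0.100354 = 10.035%.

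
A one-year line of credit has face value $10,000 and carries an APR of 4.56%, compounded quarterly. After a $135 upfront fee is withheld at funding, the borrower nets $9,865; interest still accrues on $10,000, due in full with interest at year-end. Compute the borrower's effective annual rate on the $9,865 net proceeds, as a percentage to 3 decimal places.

Amount owed after one year: 10,000 × (1 + 0.0456/4)^4 = 10,000 × 1.046386 = $10,463.86.
Effective rate on net proceeds: 10,463.86 / 9,865 − 1 = 0.060705 = 6.071%.

6.071%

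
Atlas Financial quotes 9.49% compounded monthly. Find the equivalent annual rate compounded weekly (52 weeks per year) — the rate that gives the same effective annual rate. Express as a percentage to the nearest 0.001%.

EAR = (1 + 0.0949/12)^12 − 1 = 0.099139.
Solve (1 + r/52)^52 = 1.099139: r/52 = 1.099139^(1/52) − 1 = 0.001819, so r = 0.094613 = 9.461%.

9.461%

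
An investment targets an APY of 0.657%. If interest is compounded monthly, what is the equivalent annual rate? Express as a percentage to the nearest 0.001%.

0.655%

(1 + r/12)^12 − 1 = 0.00657, so 1 + r/12 = 1.00657^(1/12).
r/12 = 0.000546, so r = 0.006550 = 0.655%.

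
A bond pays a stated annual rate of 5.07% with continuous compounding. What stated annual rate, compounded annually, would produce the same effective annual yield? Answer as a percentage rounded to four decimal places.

5.2007%

EAR under continuous compounding: e^0.0507 − 1 = 0.052007.
Compounded annually, the equivalent nominal rate is the EAR itself: 5.2007%.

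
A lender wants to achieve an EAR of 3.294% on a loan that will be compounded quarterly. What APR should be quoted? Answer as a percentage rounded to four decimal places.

(1 + r/4)^4 − 1 = 0.03294, so 1 + r/4 = 1.03294^(1/4).
r/4 = 0.008135, so r = 0.032541 = 3.2541%.

3.2541%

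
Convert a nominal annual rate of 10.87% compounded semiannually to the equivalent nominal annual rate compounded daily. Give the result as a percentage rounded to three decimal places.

10.586%

EAR = (1 + 0.1087/2)^2 − 1 = 0.111654.
Solve (1 + r/365)^365 = 1.111654: r/365 = 1.111654^(1/365) − 1 = 0.000290, so r = 0.105864 = 10.586%.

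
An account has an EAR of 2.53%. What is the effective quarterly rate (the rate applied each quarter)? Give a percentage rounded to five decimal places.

The per-quarter rate i satisfies (1 + i)^4 = 1 + 0.0253.
i = 1.0253^(1/4) − 1 = 0.0062659 = 0.62659%.

0.62659%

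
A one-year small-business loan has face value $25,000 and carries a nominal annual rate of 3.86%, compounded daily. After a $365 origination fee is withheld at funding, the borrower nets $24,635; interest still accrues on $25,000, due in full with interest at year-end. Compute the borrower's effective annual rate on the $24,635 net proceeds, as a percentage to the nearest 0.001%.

Amount owed after one year: 25,000 × (1 + 0.0386/365)^365 = 25,000 × 1.039353 = $25,983.81.
Effective rate on net proceeds: 25,983.81 / 24,635 − 1 = 0.054752 = 5.475%.

5.475%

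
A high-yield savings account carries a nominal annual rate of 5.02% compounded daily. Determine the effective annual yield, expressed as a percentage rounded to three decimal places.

EAR = (1 + 0.0502/365)^365 − 1.
= 1.051478 − 1 = 5.148%.

5.148%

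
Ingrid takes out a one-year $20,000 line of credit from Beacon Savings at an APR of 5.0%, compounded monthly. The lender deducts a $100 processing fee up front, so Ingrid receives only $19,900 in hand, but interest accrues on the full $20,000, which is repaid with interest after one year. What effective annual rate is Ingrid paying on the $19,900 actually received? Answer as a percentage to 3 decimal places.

5.644%

Amount owed after one year: 20,000 × (1 + 0.050/12)^12 = 20,000 × 1.051162 = $21,023.24.
Effective rate on net proceeds: 21,023.24 / 19,900 − 1 = 0.056444 = 5.644%.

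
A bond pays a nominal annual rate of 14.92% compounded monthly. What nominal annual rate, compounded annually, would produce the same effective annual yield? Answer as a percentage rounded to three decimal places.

EAR = (1 + 0.1492/12)^12 − 1 = 0.159838.
Compounded annually, the equivalent nominal rate is the EAR itself: 15.984%.

15.984%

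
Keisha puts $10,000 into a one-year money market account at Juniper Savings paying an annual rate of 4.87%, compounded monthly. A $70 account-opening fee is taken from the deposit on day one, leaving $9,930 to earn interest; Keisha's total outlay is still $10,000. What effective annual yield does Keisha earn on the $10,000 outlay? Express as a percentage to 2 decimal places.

4.25%

Value after one year: 9,930 × (1 + 0.0487/12)^12 = 9,930 × 1.049802 = $10,424.53.
Effective yield on the $10,000 outlay: 10,424.53 / 10,000 − 1 = 0.042453 = 4.25%.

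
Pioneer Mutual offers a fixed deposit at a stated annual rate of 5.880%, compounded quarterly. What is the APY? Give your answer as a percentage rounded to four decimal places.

6.0109%

EAR = (1 + 0.05880/4)^4 − 1.
= (1 + 0.014700)^4 − 1 = 1.060109 − 1 = 6.0109%.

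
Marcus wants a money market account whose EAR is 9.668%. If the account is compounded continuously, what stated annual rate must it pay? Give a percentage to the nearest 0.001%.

Continuous: nominal r satisfies e^r − 1 = 0.09668.
r = ln(1 + 0.09668) = ln(1.09668) = 0.092287 = 9.229%.

9.229%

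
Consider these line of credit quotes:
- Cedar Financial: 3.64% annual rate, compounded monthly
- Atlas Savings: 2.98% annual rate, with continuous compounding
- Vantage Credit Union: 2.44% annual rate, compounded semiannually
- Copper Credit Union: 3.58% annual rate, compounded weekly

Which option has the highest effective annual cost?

Cedar Financial: (1 + 0.0364/12)^12 − 1 = 3.701%
Atlas Savings: e^0.0298 − 1 = 3.025%
Vantage Credit Union: (1 + 0.0244/2)^2 − 1 = 2.455%
Copper Credit Union: (1 + 0.0358/52)^52 − 1 = 3.644%
The highest effective annual rate is Cedar Financial at 3.701%.

Cedar Financial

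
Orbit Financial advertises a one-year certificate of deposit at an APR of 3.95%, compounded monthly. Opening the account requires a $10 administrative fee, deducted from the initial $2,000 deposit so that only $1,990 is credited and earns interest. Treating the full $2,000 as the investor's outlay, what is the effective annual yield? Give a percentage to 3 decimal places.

Value after one year: 1,990 × (1 + 0.0395/12)^12 = 1,990 × 1.040223 = $2,070.04.
Effective yield on the $2,000 outlay: 2,070.04 / 2,000 − 1 = 0.035022 = 3.502%.

3.502%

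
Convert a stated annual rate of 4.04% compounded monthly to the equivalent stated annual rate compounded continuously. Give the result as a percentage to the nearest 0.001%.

4.033%

EAR = (1 + 0.0404/12)^12 − 1 = 0.041157.
Equivalent continuous rate: r = ln(1 + 0.041157) = 0.040332 = 4.033%.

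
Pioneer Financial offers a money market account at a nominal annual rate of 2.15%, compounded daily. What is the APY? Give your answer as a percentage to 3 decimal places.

EAR = (1 + 0.0215/365)^365 − 1.
= 1.021732 − 1 = 2.173%.

2.173%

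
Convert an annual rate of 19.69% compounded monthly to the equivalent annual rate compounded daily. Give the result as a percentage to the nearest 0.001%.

EAR = (1 + 0.1969/12)^12 − 1 = 0.215678.
Solve (1 + r/365)^365 = 1.215678: r/365 = 1.215678^(1/365) − 1 = 0.000535, so r = 0.195354 = 19.535%.

19.535%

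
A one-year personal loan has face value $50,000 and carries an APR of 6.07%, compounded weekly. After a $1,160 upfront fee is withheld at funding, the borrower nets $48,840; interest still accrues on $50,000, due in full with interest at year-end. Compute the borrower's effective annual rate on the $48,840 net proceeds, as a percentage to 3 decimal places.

Amount owed after one year: 50,000 × (1 + 0.0607/52)^52 = 50,000 × 1.062542 = $53,127.12.
Effective rate on net proceeds: 53,127.12 / 48,840 − 1 = 0.087779 = 8.778%.

8.778%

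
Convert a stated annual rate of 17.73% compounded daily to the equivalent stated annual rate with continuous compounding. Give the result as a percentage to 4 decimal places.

EAR = (1 + 0.1773/365)^365 − 1 = 0.193938.
Equivalent continuous rate: r = ln(1 + 0.193938) = 0.177257 = 17.7257%.

17.7257%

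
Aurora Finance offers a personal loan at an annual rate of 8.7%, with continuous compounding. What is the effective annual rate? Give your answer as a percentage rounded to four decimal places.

With continuous compounding, EAR = e^0.087 − 1.
e^0.087 = 1.090897, so EAR = 0.090897 = 9.0897%.

9.0897%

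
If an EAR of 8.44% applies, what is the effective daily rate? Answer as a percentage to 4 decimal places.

The per-day rate i satisfies (1 + i)^365 = 1 + 0.0844.
i = 1.0844^(1/365) − 1 = 0.0002220 = 0.0222%.

0.0222%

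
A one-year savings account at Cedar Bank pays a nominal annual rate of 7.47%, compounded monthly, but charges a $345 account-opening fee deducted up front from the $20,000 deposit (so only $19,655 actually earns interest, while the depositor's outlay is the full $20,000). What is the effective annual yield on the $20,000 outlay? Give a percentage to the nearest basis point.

5.87%

Value after one year: 19,655 × (1 + 0.0747/12)^12 = 19,655 × 1.077311 = $21,174.55.
Effective yield on the $20,000 outlay: 21,174.55 / 20,000 − 1 = 0.058728 = 5.87%.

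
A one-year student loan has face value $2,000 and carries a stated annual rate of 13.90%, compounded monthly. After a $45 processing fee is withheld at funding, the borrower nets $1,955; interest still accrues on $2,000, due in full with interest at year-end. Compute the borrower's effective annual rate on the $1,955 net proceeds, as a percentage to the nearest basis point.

Amount owed after one year: 2,000 × (1 + 0.1390/12)^12 = 2,000 × 1.148206 = $2,296.41.
Effective rate on net proceeds: 2,296.41 / 1,955 − 1 = 0.174636 = 17.46%.

17.46%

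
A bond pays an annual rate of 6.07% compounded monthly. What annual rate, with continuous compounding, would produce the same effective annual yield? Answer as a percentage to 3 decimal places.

6.055%

EAR = (1 + 0.0607/12)^12 − 1 = 0.062418.
Equivalent continuous rate: r = ln(1 + 0.062418) = 0.060547 = 6.055%.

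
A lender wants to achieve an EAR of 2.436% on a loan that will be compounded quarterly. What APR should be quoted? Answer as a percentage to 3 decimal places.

(1 + r/4)^4 − 1 = 0.02436, so 1 + r/4 = 1.02436^(1/4).
r/4 = 0.006035, so r = 0.024141 = 2.414%.

2.414%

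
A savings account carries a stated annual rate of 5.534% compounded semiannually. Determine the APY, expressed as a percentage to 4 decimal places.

EAR = (1 + 0.05534/2)^2 − 1.
= (1 + 0.027670)^2 − 1 = 1.056106 − 1 = 5.6106%.

5.6106%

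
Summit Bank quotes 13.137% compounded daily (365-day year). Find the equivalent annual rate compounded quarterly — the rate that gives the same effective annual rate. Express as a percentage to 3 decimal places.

13.353%

EAR = (1 + 0.13137/365)^365 − 1 = 0.140363.
Solve (1 + r/4)^4 = 1.140363: r/4 = 1.140363^(1/4) − 1 = 0.033382, so r = 0.133527 = 13.353%.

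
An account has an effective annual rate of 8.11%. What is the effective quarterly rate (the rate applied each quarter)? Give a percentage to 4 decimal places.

The per-quarter rate i satisfies (1 + i)^4 = 1 + 0.0811.
i = 1.0811^(1/4) − 1 = 0.0196860 = 1.9686%.

1.9686%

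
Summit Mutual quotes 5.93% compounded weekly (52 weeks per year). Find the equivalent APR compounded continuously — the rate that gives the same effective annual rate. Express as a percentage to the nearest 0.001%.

EAR = (1 + 0.0593/52)^52 − 1 = 0.061058.
Equivalent continuous rate: r = ln(1 + 0.061058) = 0.059266 = 5.927%.

5.927%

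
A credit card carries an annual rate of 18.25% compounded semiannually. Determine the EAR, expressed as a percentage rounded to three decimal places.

19.083%

EAR = (1 + 0.1825/2)^2 − 1.
= (1 + 0.091250)^2 − 1 = 1.190827 − 1 = 19.083%.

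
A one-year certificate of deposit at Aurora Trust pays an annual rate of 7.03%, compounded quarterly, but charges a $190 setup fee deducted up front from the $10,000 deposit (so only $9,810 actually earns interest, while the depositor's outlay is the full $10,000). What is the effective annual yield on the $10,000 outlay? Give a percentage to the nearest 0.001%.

5.180%

Value after one year: 9,810 × (1 + 0.0703/4)^4 = 9,810 × 1.072175 = $10,518.04.
Effective yield on the $10,000 outlay: 10,518.04 / 10,000 − 1 = 0.051804 = 5.180%.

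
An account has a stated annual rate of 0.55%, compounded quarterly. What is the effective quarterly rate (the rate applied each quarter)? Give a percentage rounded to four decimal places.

0.1375%

With a nominal annual rate compounded quarterly, the periodic rate is the nominal rate divided by 4.
i = 0.0055 / 4 = 0.0013750 = 0.1375%.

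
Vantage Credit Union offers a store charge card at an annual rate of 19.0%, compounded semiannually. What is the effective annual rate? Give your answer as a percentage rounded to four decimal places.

EAR = (1 + 0.190/2)^2 − 1.
= (1 + 0.095000)^2 − 1 = 1.199025 − 1 = 19.9025%.

19.9025%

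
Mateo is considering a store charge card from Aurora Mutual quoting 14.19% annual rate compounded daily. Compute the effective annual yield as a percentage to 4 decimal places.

EAR = (1 + 0.1419/365)^365 − 1.
= (1 + 0.000389)^365 − 1 = 1.152430 − 1 = 15.2430%.

15.2430%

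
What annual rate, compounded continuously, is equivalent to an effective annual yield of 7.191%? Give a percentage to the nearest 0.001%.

Continuous: nominal r satisfies e^r − 1 = 0.07191.
r = ln(1 + 0.07191) = ln(1.07191) = 0.069442 = 6.944%.

6.944%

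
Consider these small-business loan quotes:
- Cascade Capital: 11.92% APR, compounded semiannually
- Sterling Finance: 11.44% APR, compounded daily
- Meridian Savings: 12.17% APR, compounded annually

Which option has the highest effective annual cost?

Cascade Capital

Cascade Capital: (1 + 0.1192/2)^2 − 1 = 12.275%
Sterling Finance: (1 + 0.1144/365)^365 − 1 = 12.118%
Meridian Savings: compounded annually, EAR = 12.170%
The highest effective annual rate is Cascade Capital at 12.275%.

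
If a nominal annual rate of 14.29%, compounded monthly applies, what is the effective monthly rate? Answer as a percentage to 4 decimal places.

1.1908%

With a nominal annual rate compounded monthly, the periodic rate is the nominal rate divided by 12.
i = 0.1429 / 12 = 0.0119083 = 1.1908%.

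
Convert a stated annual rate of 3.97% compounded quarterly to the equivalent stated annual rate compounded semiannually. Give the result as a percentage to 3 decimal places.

3.990%

EAR = (1 + 0.0397/4)^4 − 1 = 0.040295.
Solve (1 + r/2)^2 = 1.040295: r/2 = 1.040295^(1/2) − 1 = 0.019949, so r = 0.039897 = 3.990%.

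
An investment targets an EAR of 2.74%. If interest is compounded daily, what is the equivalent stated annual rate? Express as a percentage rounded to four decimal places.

2.7032%

(1 + r/365)^365 − 1 = 0.0274, so 1 + r/365 = 1.0274^(1/365).
r/365 = 0.000074, so r = 0.027032 = 2.7032%.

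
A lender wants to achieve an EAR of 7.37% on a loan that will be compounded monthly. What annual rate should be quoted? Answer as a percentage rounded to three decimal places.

7.132%

(1 + r/12)^12 − 1 = 0.0737, so 1 + r/12 = 1.0737^(1/12).
r/12 = 0.005943, so r = 0.071322 = 7.132%.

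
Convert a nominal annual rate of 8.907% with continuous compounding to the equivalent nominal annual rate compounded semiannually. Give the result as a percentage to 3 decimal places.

EAR under continuous compounding: e^0.08907 − 1 = 0.093157.
Solve (1 + r/2)^2 = 1.093157: r/2 = 1.093157^(1/2) − 1 = 0.045542, so r = 0.091083 = 9.108%.

9.108%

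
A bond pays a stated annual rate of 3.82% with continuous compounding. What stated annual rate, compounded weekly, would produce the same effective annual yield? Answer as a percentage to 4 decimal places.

3.8214%

EAR under continuous compounding: e^0.0382 − 1 = 0.038939.
Solve (1 + r/52)^52 = 1.038939: r/52 = 1.038939^(1/52) − 1 = 0.000735, so r = 0.038214 = 3.8214%.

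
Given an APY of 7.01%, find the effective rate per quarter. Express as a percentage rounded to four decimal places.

The per-quarter rate i satisfies (1 + i)^4 = 1 + 0.0701.
i = 1.0701^(1/4) − 1 = 0.0170823 = 1.7082%.

1.7082%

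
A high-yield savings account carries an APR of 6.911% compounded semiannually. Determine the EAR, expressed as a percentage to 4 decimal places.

7.0304%

EAR = (1 + 0.06911/2)^2 − 1.
= 1.070304 − 1 = 7.0304%.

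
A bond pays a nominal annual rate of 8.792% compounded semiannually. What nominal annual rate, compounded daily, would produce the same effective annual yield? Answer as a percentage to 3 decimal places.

8.605%

EAR = (1 + 0.08792/2)^2 − 1 = 0.089852.
Solve (1 + r/365)^365 = 1.089852: r/365 = 1.089852^(1/365) − 1 = 0.000236, so r = 0.086052 = 8.605%.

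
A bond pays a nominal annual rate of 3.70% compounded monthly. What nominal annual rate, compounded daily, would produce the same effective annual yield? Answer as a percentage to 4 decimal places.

EAR = (1 + 0.0370/12)^12 − 1 = 0.037634.
Solve (1 + r/365)^365 = 1.037634: r/365 = 1.037634^(1/365) − 1 = 0.000101, so r = 0.036945 = 3.6945%.

3.6945%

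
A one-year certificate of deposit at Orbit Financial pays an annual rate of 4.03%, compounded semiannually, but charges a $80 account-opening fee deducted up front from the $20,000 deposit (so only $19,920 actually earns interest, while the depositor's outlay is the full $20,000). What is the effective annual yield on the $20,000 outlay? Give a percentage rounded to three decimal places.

3.654%

Value after one year: 19,920 × (1 + 0.0403/2)^2 = 19,920 × 1.040706 = $20,730.86.
Effective yield on the $20,000 outlay: 20,730.86 / 20,000 − 1 = 0.036543 = 3.654%.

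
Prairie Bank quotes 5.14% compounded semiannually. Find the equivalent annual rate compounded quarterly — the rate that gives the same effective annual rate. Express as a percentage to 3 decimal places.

EAR = (1 + 0.0514/2)^2 − 1 = 0.052060.
Solve (1 + r/4)^4 = 1.052060: r/4 = 1.052060^(1/4) − 1 = 0.012768, so r = 0.051074 = 5.107%.

5.107%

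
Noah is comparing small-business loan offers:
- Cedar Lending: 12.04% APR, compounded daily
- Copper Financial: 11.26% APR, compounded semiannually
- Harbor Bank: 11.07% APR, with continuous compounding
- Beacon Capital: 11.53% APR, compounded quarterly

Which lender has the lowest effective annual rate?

Copper Financial

Cedar Lending: (1 + 0.1204/365)^365 − 1 = 12.793%
Copper Financial: (1 + 0.1126/2)^2 − 1 = 11.577%
Harbor Bank: e^0.1107 − 1 = 11.706%
Beacon Capital: (1 + 0.1153/4)^4 − 1 = 12.038%
The lowest effective annual rate is Copper Financial at 11.577%.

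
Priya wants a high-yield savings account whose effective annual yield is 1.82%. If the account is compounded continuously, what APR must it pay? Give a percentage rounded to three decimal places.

1.804%

Continuous: nominal r satisfies e^r − 1 = 0.0182.
r = ln(1 + 0.0182) = ln(1.0182) = 0.018036 = 1.804%.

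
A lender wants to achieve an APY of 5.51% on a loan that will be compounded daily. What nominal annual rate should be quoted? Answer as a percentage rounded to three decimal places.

(1 + r/365)^365 − 1 = 0.0551, so 1 + r/365 = 1.0551^(1/365).
r/365 = 0.000147, so r = 0.053639 = 5.364%.

5.364%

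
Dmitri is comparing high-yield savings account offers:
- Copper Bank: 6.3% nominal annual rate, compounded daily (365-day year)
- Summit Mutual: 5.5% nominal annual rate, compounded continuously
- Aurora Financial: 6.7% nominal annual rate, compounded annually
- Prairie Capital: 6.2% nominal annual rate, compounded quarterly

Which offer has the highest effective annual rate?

Copper Bank: (1 + 0.063/365)^365 − 1 = 6.502%
Summit Mutual: e^0.055 − 1 = 5.654%
Aurora Financial: compounded annually, EAR = 6.700%
Prairie Capital: (1 + 0.062/4)^4 − 1 = 6.346%
The highest effective annual rate is Aurora Financial at 6.700%.

Aurora Financial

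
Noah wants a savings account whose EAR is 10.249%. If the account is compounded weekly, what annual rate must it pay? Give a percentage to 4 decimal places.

9.7663%

(1 + r/52)^52 − 1 = 0.10249, so 1 + r/52 = 1.10249^(1/52).
r/52 = 0.001878, so r = 0.097663 = 9.7663%.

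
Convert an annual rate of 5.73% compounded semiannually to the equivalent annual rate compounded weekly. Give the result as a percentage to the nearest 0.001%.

EAR = (1 + 0.0573/2)^2 − 1 = 0.058121.
Solve (1 + r/52)^52 = 1.058121: r/52 = 1.058121^(1/52) − 1 = 0.001087, so r = 0.056525 = 5.653%.

5.653%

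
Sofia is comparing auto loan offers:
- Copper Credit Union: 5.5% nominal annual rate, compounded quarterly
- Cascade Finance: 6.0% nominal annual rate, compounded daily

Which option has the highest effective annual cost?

Cascade Finance

Copper Credit Union: (1 + 0.055/4)^4 − 1 = 5.614%
Cascade Finance: (1 + 0.060/365)^365 − 1 = 6.183%
The highest effective annual rate is Cascade Finance at 6.183%.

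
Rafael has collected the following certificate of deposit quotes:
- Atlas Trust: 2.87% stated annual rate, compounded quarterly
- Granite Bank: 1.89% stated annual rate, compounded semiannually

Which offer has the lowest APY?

Atlas Trust: (1 + 0.0287/4)^4 − 1 = 2.901%
Granite Bank: (1 + 0.0189/2)^2 − 1 = 1.899%
The lowest effective annual rate is Granite Bank at 1.899%.

Granite Bank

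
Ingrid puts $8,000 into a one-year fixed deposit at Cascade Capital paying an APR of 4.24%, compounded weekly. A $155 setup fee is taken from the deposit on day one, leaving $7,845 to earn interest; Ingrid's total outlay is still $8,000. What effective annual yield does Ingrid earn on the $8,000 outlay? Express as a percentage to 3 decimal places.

Value after one year: 7,845 × (1 + 0.0424/52)^52 = 7,845 × 1.043294 = $8,184.64.
Effective yield on the $8,000 outlay: 8,184.64 / 8,000 − 1 = 0.023080 = 2.308%.

2.308%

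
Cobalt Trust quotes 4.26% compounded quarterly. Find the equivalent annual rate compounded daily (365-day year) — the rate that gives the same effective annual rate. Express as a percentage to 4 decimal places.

4.2377%

EAR = (1 + 0.0426/4)^4 − 1 = 0.043285.
Solve (1 + r/365)^365 = 1.043285: r/365 = 1.043285^(1/365) − 1 = 0.000116, so r = 0.042377 = 4.2377%.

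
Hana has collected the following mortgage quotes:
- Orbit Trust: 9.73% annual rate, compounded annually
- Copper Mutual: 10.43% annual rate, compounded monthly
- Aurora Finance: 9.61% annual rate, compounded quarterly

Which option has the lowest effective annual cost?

Orbit Trust: compounded annually, EAR = 9.730%
Copper Mutual: (1 + 0.1043/12)^12 − 1 = 10.943%
Aurora Finance: (1 + 0.0961/4)^4 − 1 = 9.962%
The lowest effective annual rate is Orbit Trust at 9.730%.

Orbit Trust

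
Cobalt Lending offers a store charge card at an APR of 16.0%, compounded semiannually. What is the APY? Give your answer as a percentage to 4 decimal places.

EAR = (1 + 0.160/2)^2 − 1.
= 1.166400 − 1 = 16.6400%.

16.6400%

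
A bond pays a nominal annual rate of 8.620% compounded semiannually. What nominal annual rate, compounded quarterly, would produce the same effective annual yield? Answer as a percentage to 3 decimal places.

8.529%

EAR = (1 + 0.08620/2)^2 − 1 = 0.088058.
Solve (1 + r/4)^4 = 1.088058: r/4 = 1.088058^(1/4) − 1 = 0.021323, so r = 0.085291 = 8.529%.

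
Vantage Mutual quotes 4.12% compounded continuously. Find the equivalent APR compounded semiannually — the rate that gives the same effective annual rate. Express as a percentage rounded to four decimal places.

4.1627%

EAR under continuous compounding: e^0.0412 − 1 = 0.042060.
Solve (1 + r/2)^2 = 1.042060: r/2 = 1.042060^(1/2) − 1 = 0.020814, so r = 0.041627 = 4.1627%.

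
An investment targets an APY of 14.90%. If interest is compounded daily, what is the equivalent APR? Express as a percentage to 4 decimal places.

13.8918%

(1 + r/365)^365 − 1 = 0.1490, so 1 + r/365 = 1.1490^(1/365).
r/365 = 0.000381, so r = 0.138918 = 13.8918%.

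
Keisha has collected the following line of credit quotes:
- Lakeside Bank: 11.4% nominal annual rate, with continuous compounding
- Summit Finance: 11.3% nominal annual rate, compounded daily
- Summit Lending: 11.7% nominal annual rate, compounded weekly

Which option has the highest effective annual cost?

Lakeside Bank: e^0.114 − 1 = 12.075%
Summit Finance: (1 + 0.113/365)^365 − 1 = 11.961%
Summit Lending: (1 + 0.117/52)^52 − 1 = 12.397%
The highest effective annual rate is Summit Lending at 12.397%.

Summit Lending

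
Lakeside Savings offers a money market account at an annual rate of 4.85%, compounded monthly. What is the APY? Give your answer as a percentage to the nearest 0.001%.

EAR = (1 + 0.0485/12)^12 − 1.
= 1.049593 − 1 = 4.959%.

4.959%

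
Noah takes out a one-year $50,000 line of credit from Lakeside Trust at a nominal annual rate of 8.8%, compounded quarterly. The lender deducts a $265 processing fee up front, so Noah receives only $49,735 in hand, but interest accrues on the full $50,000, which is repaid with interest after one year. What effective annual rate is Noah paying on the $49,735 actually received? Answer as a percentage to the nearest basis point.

Amount owed after one year: 50,000 × (1 + 0.088/4)^4 = 50,000 × 1.090947 = $54,547.34.
Effective rate on net proceeds: 54,547.34 / 49,735 − 1 = 0.096760 = 9.68%.

9.68%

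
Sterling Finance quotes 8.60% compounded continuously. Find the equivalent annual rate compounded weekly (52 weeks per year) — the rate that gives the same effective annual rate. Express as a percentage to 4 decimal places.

8.6071%

EAR under continuous compounding: e^0.0860 − 1 = 0.089806.
Solve (1 + r/52)^52 = 1.089806: r/52 = 1.089806^(1/52) − 1 = 0.001655, so r = 0.086071 = 8.6071%.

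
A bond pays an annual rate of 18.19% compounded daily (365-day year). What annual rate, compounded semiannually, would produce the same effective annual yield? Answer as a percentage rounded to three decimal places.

19.038%

EAR = (1 + 0.1819/365)^365 − 1 = 0.199440.
Solve (1 + r/2)^2 = 1.199440: r/2 = 1.199440^(1/2) − 1 = 0.095189, so r = 0.190379 = 19.038%.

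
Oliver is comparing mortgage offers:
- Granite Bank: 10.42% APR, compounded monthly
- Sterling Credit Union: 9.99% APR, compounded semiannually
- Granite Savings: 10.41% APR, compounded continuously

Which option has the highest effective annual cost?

Granite Bank: (1 + 0.1042/12)^12 − 1 = 10.932%
Sterling Credit Union: (1 + 0.0999/2)^2 − 1 = 10.240%
Granite Savings: e^0.1041 − 1 = 10.971%
The highest effective annual rate is Granite Savings at 10.971%.

Granite Savings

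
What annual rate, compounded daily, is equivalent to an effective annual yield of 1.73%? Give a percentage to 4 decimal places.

(1 + r/365)^365 − 1 = 0.0173, so 1 + r/365 = 1.0173^(1/365).
r/365 = 0.000047, so r = 0.017152 = 1.7152%.

1.7152%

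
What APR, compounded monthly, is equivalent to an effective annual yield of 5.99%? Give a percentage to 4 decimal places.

5.8316%

(1 + r/12)^12 − 1 = 0.0599, so 1 + r/12 = 1.0599^(1/12).
r/12 = 0.004860, so r = 0.058316 = 5.8316%.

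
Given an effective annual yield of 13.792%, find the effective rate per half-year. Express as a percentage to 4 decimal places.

The per-half-year rate i satisfies (1 + i)^2 = 1 + 0.13792.
i = 1.13792^(1/2) − 1 = 0.0667333 = 6.6733%.

6.6733%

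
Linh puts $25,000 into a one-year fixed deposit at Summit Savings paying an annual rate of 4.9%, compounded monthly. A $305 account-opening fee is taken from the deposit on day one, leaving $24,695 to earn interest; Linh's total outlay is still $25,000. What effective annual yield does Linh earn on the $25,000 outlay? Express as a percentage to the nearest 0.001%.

Value after one year: 24,695 × (1 + 0.049/12)^12 = 24,695 × 1.050116 = $25,932.60.
Effective yield on the $25,000 outlay: 25,932.60 / 25,000 − 1 = 0.037304 = 3.730%.

3.730%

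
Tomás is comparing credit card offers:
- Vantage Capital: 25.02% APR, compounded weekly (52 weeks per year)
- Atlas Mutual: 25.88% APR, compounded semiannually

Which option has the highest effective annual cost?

Vantage Capital

Vantage Capital: (1 + 0.2502/52)^52 − 1 = 28.351%
Atlas Mutual: (1 + 0.2588/2)^2 − 1 = 27.554%
The highest effective annual rate is Vantage Capital at 28.351%.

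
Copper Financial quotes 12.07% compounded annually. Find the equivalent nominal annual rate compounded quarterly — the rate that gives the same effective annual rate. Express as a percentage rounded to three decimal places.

11.559%

Compounded annually, EAR = nominal = 0.120700.
Solve (1 + r/4)^4 = 1.120700: r/4 = 1.120700^(1/4) − 1 = 0.028898, so r = 0.115592 = 11.559%.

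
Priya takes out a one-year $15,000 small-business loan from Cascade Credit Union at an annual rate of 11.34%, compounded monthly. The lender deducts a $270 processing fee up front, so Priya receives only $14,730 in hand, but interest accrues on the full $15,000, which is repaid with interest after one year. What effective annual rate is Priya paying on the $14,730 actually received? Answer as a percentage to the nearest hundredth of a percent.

Amount owed after one year: 15,000 × (1 + 0.1134/12)^12 = 15,000 × 1.119484 = $16,792.25.
Effective rate on net proceeds: 16,792.25 / 14,730 − 1 = 0.140004 = 14.00%.

14.00%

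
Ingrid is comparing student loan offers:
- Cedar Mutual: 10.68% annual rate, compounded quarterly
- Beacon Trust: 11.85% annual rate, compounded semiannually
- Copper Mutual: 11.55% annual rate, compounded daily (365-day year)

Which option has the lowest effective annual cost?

Cedar Mutual: (1 + 0.1068/4)^4 − 1 = 11.115%
Beacon Trust: (1 + 0.1185/2)^2 − 1 = 12.201%
Copper Mutual: (1 + 0.1155/365)^365 − 1 = 12.241%
The lowest effective annual rate is Cedar Mutual at 11.115%.

Cedar Mutual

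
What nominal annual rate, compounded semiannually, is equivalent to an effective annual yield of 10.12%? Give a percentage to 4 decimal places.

(1 + r/2)^2 − 1 = 0.1012, so 1 + r/2 = 1.1012^(1/2).
r/2 = 0.049381, so r = 0.098762 = 9.8762%.

9.8762%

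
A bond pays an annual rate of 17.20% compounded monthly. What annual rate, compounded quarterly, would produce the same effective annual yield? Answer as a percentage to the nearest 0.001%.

EAR = (1 + 0.1720/12)^12 − 1 = 0.186229.
Solve (1 + r/4)^4 = 1.186229: r/4 = 1.186229^(1/4) − 1 = 0.043619, so r = 0.174477 = 17.448%.

17.448%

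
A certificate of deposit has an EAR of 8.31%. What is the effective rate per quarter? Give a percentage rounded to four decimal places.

2.0157%

The per-quarter rate i satisfies (1 + i)^4 = 1 + 0.0831.
i = 1.0831^(1/4) − 1 = 0.0201573 = 2.0157%.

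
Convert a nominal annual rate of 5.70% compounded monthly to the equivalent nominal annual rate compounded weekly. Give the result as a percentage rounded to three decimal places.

5.690%

EAR = (1 + 0.0570/12)^12 − 1 = 0.058513.
Solve (1 + r/52)^52 = 1.058513: r/52 = 1.058513^(1/52) − 1 = 0.001094, so r = 0.056896 = 5.690%.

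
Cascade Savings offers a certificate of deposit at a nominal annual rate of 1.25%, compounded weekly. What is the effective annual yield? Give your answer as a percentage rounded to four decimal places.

1.2577%

EAR = (1 + 0.0125/52)^52 − 1.
= (1 + 0.000240)^52 − 1 = 1.012577 − 1 = 1.2577%.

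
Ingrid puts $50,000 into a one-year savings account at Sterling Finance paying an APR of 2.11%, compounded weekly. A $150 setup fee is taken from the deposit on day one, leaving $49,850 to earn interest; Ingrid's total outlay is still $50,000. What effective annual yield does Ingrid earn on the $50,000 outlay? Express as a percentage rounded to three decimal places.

Value after one year: 49,850 × (1 + 0.0211/52)^52 = 49,850 × 1.021320 = $50,912.79.
Effective yield on the $50,000 outlay: 50,912.79 / 50,000 − 1 = 0.018256 = 1.826%.

1.826%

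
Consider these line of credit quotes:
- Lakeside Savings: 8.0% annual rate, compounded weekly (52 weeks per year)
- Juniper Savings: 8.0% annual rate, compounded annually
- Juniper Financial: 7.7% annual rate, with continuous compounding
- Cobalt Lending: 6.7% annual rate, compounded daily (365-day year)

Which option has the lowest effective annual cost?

Lakeside Savings: (1 + 0.080/52)^52 − 1 = 8.322%
Juniper Savings: compounded annually, EAR = 8.000%
Juniper Financial: e^0.077 − 1 = 8.004%
Cobalt Lending: (1 + 0.067/365)^365 − 1 = 6.929%
The lowest effective annual rate is Cobalt Lending at 6.929%.

Cobalt Lending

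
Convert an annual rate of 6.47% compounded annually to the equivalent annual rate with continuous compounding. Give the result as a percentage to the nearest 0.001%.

Compounded annually, EAR = nominal = 0.064700.
Equivalent continuous rate: r = ln(1 + 0.064700) = 0.062693 = 6.269%.

6.269%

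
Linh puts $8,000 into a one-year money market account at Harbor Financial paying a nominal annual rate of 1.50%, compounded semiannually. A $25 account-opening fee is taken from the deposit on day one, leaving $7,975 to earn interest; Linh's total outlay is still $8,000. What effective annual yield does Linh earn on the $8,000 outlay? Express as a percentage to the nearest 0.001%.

1.188%

Value after one year: 7,975 × (1 + 0.0150/2)^2 = 7,975 × 1.015056 = $8,095.07.
Effective yield on the $8,000 outlay: 8,095.07 / 8,000 − 1 = 0.011884 = 1.188%.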